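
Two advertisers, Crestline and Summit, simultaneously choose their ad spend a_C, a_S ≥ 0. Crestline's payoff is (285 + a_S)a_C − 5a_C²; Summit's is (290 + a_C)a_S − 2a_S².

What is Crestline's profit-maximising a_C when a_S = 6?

29.1

Expanding Crestline's payoff: 285a_C + a_Sa_C − 5a_C².
∂π/∂a_C = 285 + a_S − 10a_C = 0, so a_C = 28.5 + 0.1a_S.
At a_S = 6: a_C = 28.5 + 0.1·6 = 29.1.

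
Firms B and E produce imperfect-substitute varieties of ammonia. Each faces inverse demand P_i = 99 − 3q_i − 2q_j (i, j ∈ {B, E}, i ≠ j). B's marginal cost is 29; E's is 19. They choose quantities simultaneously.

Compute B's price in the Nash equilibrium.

Firm B's profit: π = q_B(99 − 3q_B − 2q_E) − 29q_B.
∂π/∂q_B = 70 − 6q_B − 2q_E = 0 ⇒ q_B = 35/3 − (1/3)q_E.
Similarly q_E = 40/3 − (1/3)q_B.
Solving the two reaction functions simultaneously: (1 − (−1/3)(−1/3))q_B = 35/3 − (1/3)·(40/3), so (8/9)q_B = 65/9 and q_B = 8.125.
Then q_E = 40/3 − (1/3)·8.125 = 10.625.
P_B = 99 − 3·8.125 − 2·10.625 = 53.375.

53.375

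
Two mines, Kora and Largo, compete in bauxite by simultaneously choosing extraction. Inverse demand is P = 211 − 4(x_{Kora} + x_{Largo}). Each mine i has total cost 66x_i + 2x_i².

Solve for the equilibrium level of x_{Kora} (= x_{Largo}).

9.0625

Mine Kora's profit: π = x_{Kora}(211 − 4(x_{Kora} + x_{Largo})) − 66x_{Kora} − 2x_{Kora}².
∂π/∂x_{Kora} = 145 − 12x_{Kora} − 4x_{Largo} = 0, so x_{Kora} = 145/12 − (1/3)x_{Largo}.
Setting x_{Kora} = x_{Largo} in the reaction function: x_{Kora} = 145/12 − (1/3)x_{Kora}, so x_{Kora} = (145/12) / (4/3) = 9.0625.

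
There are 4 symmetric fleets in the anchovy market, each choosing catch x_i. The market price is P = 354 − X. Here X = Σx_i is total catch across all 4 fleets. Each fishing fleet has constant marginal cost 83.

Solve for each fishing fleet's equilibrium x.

A representative fishing fleet's profit is π_i = x_i(354 − X) − 83x_i, with X = x_i + Σ_{j≠i} x_j.
First-order condition: 271 − 2x_i − Σ_{j≠i} x_j = 0.
In a symmetric equilibrium every fishing fleet chooses the same x, so Σ_{j≠i} x_j = 3x. The condition becomes 271 − 5x = 0, giving x = 271/5 = 54.2.

54.2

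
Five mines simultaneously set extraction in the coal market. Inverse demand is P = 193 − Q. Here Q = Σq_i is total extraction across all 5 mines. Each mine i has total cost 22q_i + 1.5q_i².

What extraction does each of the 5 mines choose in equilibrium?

19

A representative mine's profit is π_i = q_i(193 − Q) − 22q_i − 1.5q_i², with Q = q_i + Σ_{j≠i} q_j.
First-order condition: 171 − 5q_i − Σ_{j≠i} q_j = 0.
Imposing symmetry (q_j = q for all j) turns Σ_{j≠i} q_j into 4q, so 171 = 9q and q = 19.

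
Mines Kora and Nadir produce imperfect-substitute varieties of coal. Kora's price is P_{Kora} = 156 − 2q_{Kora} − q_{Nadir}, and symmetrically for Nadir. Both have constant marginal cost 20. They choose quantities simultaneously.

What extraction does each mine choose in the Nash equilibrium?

Mine Kora's profit: π = q_{Kora}(156 − 2q_{Kora} − q_{Nadir}) − 20q_{Kora}.
∂π/∂q_{Kora} = 136 − 4q_{Kora} − q_{Nadir} = 0 ⇒ q_{Kora} = 34 − 0.25q_{Nadir}.
By symmetry q_{Nadir} = q_{Kora}; substituting into the reaction function, 1.25q_{Kora} = 34 and q_{Kora} = 27.2.

27.2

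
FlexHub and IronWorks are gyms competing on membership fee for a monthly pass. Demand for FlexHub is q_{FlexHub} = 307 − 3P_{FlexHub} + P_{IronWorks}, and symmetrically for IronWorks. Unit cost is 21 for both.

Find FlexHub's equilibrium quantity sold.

FlexHub's profit: π = (P_{FlexHub} − 21)(307 − 3P_{FlexHub} + P_{IronWorks}).
∂π/∂P_{FlexHub} = 370 − 6P_{FlexHub} + P_{IronWorks} = 0 ⇒ P_{FlexHub} = 185/3 + (1/6)P_{IronWorks}.
The game is symmetric, so in equilibrium P_{IronWorks} = P_{FlexHub}: the reaction function gives (5/6)P_{FlexHub} = 185/3, hence P_{FlexHub} = 74.
q_{FlexHub} = 307 − 3·74 + 74 = 159.

159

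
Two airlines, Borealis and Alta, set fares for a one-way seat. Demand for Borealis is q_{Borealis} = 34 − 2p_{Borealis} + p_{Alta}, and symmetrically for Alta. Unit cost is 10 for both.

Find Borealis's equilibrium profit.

128

Borealis's profit: π = (p_{Borealis} − 10)(34 − 2p_{Borealis} + p_{Alta}).
∂π/∂p_{Borealis} = 54 − 4p_{Borealis} + p_{Alta} = 0 ⇒ p_{Borealis} = 13.5 + 0.25p_{Alta}.
The game is symmetric, so in equilibrium p_{Alta} = p_{Borealis}: the reaction function gives 0.75p_{Borealis} = 13.5, hence p_{Borealis} = 18.
q_{Borealis} = 34 − 2·18 + 18 = 16.
Profit = (18 − 10)·16 = 128.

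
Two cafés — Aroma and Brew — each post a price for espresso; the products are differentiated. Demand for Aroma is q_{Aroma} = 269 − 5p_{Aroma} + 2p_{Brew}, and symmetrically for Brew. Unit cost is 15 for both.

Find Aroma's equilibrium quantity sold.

Aroma's profit: π = (p_{Aroma} − 15)(269 − 5p_{Aroma} + 2p_{Brew}).
∂π/∂p_{Aroma} = 344 − 10p_{Aroma} + 2p_{Brew} = 0 ⇒ p_{Aroma} = 34.4 + 0.2p_{Brew}.
By symmetry p_{Brew} = p_{Aroma}; substituting into the reaction function, 0.8p_{Aroma} = 34.4 and p_{Aroma} = 43.
q_{Aroma} = 269 − 5·43 + 2·43 = 140.

140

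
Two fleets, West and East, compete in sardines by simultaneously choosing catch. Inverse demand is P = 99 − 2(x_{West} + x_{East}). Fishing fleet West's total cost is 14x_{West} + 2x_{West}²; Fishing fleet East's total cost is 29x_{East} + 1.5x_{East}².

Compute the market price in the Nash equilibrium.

66.5

Fishing fleet West's profit: π = x_{West}(99 − 2(x_{West} + x_{East})) − 14x_{West} − 2x_{West}².
∂π/∂x_{West} = 85 − 8x_{West} − 2x_{East} = 0, so x_{West} = 10.625 − 0.25x_{East}.
For East: ∂π/∂x_{East} = 70 − 7x_{East} − 2x_{West} = 0 ⇒ x_{East} = 10 − (2/7)x_{West}.
Solving the two reaction functions simultaneously: (1 − (−0.25)(−2/7))x_{West} = 10.625 − 0.25·10, so (13/14)x_{West} = 8.125 and x_{West} = 8.75.
Then x_{East} = 10 − (2/7)·8.75 = 7.5.
Equilibrium price: P = 99 − 2·16.25 = 66.5.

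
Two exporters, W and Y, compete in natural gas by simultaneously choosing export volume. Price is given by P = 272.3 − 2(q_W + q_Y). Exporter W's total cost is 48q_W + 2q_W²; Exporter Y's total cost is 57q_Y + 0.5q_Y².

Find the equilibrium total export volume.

Exporter W's profit: π = q_W(272.3 − 2(q_W + q_Y)) − 48q_W − 2q_W².
∂π/∂q_W = 224.3 − 8q_W − 2q_Y = 0, so q_W = 28.0375 − 0.25q_Y.
For Y: ∂π/∂q_Y = 215.3 − 5q_Y − 2q_W = 0 ⇒ q_Y = 43.06 − 0.4q_W.
Solving the two reaction functions simultaneously: (1 − (−0.25)(−0.4))q_W = 28.0375 − 0.25·43.06, so 0.9q_W = 17.2725 and q_W = 2303/120.
Then q_Y = 43.06 − 0.4·(2303/120) = 2123/60.
Total export volume: 2303/120 + 2123/60 = 54.575.

54.575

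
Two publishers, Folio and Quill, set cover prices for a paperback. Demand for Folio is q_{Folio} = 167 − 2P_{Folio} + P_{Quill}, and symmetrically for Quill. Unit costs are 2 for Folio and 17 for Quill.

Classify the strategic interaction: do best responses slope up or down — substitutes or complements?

strategic complements

Folio's profit: π = (P_{Folio} − 2)(167 − 2P_{Folio} + P_{Quill}).
∂π/∂P_{Folio} = 171 − 4P_{Folio} + P_{Quill} = 0 ⇒ P_{Folio} = 42.75 + 0.25P_{Quill}.
The best-response slope dP_{Folio}/dP_{Quill} = 0.25 > 0: the reaction function is upward-sloping, so the choices are strategic complements.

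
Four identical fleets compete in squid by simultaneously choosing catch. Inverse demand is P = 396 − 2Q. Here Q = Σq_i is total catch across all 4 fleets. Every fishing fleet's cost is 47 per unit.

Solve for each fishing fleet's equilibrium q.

A representative fishing fleet's profit is π_i = q_i(396 − 2Q) − 47q_i, with Q = q_i + Σ_{j≠i} q_j.
First-order condition: 349 − 4q_i − 2Σ_{j≠i} q_j = 0.
In a symmetric equilibrium every fishing fleet chooses the same q, so Σ_{j≠i} q_j = 3q. The condition becomes 349 − 10q = 0, giving q = 349/10 = 34.9.

34.9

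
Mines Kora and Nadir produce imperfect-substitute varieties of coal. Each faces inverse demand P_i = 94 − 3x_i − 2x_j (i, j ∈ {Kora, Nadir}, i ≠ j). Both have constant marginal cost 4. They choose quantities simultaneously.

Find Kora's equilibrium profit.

379.6875

Mine Kora's profit: π = x_{Kora}(94 − 3x_{Kora} − 2x_{Nadir}) − 4x_{Kora}.
∂π/∂x_{Kora} = 90 − 6x_{Kora} − 2x_{Nadir} = 0 ⇒ x_{Kora} = 15 − (1/3)x_{Nadir}.
The game is symmetric, so in equilibrium x_{Nadir} = x_{Kora}: the reaction function gives (4/3)x_{Kora} = 15, hence x_{Kora} = 11.25.
P_{Kora} = 94 − 3·11.25 − 2·11.25 = 37.75.
Profit = (37.75 − 4)·11.25 = 379.6875.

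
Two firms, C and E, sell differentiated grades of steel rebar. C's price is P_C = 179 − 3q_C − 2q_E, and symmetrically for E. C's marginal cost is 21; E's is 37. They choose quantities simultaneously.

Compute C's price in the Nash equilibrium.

Firm C's profit: π = q_C(179 − 3q_C − 2q_E) − 21q_C.
∂π/∂q_C = 158 − 6q_C − 2q_E = 0 ⇒ q_C = 79/3 − (1/3)q_E.
Similarly q_E = 71/3 − (1/3)q_C.
Solving the two reaction functions simultaneously: (1 − (−1/3)(−1/3))q_C = 79/3 − (1/3)·(71/3), so (8/9)q_C = 166/9 and q_C = 20.75.
Then q_E = 71/3 − (1/3)·20.75 = 16.75.
P_C = 179 − 3·20.75 − 2·16.75 = 83.25.

83.25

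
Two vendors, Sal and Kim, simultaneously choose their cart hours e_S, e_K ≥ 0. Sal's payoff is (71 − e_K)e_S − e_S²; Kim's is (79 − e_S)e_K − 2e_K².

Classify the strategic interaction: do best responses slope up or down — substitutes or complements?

Expanding Sal's payoff: 71e_S − e_Ke_S − e_S².
∂π/∂e_S = 71 − e_K − 2e_S = 0, so e_S = 35.5 − 0.5e_K.
The best-response slope de_S/de_K = −0.5 < 0: the reaction function is downward-sloping, so the choices are strategic substitutes.

strategic substitutes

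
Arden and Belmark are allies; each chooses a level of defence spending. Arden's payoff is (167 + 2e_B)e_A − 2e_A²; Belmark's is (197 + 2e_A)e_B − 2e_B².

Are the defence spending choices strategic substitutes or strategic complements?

Expanding Arden's payoff: 167e_A + 2e_Be_A − 2e_A².
∂π/∂e_A = 167 + 2e_B − 4e_A = 0, so e_A = 41.75 + 0.5e_B.
The best-response slope de_A/de_B = 0.5 > 0: the reaction function is upward-sloping, so the choices are strategic complements.

strategic complements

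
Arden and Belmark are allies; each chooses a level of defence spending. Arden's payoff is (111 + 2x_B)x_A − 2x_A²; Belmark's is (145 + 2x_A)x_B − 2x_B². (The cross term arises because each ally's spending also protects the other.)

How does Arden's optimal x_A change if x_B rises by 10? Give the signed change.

Expanding Arden's payoff: 111x_A + 2x_Bx_A − 2x_A².
∂π/∂x_A = 111 + 2x_B − 4x_A = 0, so x_A = 27.75 + 0.5x_B.
The reaction-function slope is 0.5, so a 10-unit rise in x_B moves x_A by 0.5 × 10 = 5. Arden's best response rises — the actions are strategic complements.

5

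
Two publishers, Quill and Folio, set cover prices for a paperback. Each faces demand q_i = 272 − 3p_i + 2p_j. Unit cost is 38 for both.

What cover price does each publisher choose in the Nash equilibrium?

96.5

Quill's profit: π = (p_{Quill} − 38)(272 − 3p_{Quill} + 2p_{Folio}).
∂π/∂p_{Quill} = 386 − 6p_{Quill} + 2p_{Folio} = 0 ⇒ p_{Quill} = 193/3 + (1/3)p_{Folio}.
By symmetry p_{Folio} = p_{Quill}; substituting into the reaction function, (2/3)p_{Quill} = 193/3 and p_{Quill} = 96.5.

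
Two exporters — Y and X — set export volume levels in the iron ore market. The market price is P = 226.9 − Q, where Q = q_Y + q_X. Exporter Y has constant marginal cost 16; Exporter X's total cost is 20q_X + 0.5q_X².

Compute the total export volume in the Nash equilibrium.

Exporter Y's profit: π = q_Y(226.9 − (q_Y + q_X)) − 16q_Y.
∂π/∂q_Y = 210.9 − 2q_Y − q_X = 0, so q_Y = 105.45 − 0.5q_X.
For X: ∂π/∂q_X = 206.9 − 3q_X − q_Y = 0 ⇒ q_X = 2069/30 − (1/3)q_Y.
Substituting the second reaction function into the first: q_Y = 105.45 − 0.5(2069/30 − (1/3)q_Y), which gives (5/6)q_Y = 2129/30 ⇒ q_Y = 85.16.
Then q_X = 2069/30 − (1/3)·85.16 = 40.58.
Total export volume: 85.16 + 40.58 = 125.74.

125.74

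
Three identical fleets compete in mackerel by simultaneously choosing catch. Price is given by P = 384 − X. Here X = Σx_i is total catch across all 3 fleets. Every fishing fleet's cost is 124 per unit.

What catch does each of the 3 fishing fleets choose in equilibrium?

65

A representative fishing fleet's profit is π_i = x_i(384 − X) − 124x_i, with X = x_i + Σ_{j≠i} x_j.
First-order condition: 260 − 2x_i − Σ_{j≠i} x_j = 0.
In a symmetric equilibrium every fishing fleet chooses the same x, so Σ_{j≠i} x_j = 2x. The condition becomes 260 − 4x = 0, giving x = 260/4 = 65.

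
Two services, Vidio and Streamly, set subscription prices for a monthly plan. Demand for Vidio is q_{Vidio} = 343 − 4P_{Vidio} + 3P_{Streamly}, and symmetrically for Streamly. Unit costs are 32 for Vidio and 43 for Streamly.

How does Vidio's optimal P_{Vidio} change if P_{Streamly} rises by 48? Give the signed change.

18

Vidio's profit: π = (P_{Vidio} − 32)(343 − 4P_{Vidio} + 3P_{Streamly}).
∂π/∂P_{Vidio} = 471 − 8P_{Vidio} + 3P_{Streamly} = 0 ⇒ P_{Vidio} = 58.875 + 0.375P_{Streamly}.
The reaction-function slope is 0.375, so a 48-unit rise in P_{Streamly} moves P_{Vidio} by 0.375 × 48 = 18. Vidio's best response rises — the actions are strategic complements.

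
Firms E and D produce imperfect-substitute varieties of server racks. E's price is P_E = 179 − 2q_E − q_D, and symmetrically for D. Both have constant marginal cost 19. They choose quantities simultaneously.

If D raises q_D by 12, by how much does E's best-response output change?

-3

Firm E's profit: π = q_E(179 − 2q_E − q_D) − 19q_E.
∂π/∂q_E = 160 − 4q_E − q_D = 0 ⇒ q_E = 40 − 0.25q_D.
The reaction-function slope is −0.25, so a 12-unit rise in q_D moves q_E by −0.25 × 12 = −3. E's best response falls — the actions are strategic substitutes.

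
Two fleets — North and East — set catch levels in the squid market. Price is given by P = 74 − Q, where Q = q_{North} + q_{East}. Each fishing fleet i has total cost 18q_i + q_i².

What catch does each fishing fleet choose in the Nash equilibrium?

11.2

Fishing fleet North's profit: π = q_{North}(74 − (q_{North} + q_{East})) − 18q_{North} − q_{North}².
∂π/∂q_{North} = 56 − 4q_{North} − q_{East} = 0, so q_{North} = 14 − 0.25q_{East}.
Setting q_{North} = q_{East} in the reaction function: q_{North} = 14 − 0.25q_{North}, so q_{North} = 14 / 1.25 = 11.2.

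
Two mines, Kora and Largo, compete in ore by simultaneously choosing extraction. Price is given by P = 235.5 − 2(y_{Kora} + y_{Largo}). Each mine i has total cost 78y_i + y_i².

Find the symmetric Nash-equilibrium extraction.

Mine Kora's profit: π = y_{Kora}(235.5 − 2(y_{Kora} + y_{Largo})) − 78y_{Kora} − y_{Kora}².
∂π/∂y_{Kora} = 157.5 − 6y_{Kora} − 2y_{Largo} = 0, so y_{Kora} = 26.25 − (1/3)y_{Largo}.
The game is symmetric, so in equilibrium y_{Largo} = y_{Kora}: the reaction function gives (4/3)y_{Kora} = 26.25, hence y_{Kora} = 19.6875.

19.6875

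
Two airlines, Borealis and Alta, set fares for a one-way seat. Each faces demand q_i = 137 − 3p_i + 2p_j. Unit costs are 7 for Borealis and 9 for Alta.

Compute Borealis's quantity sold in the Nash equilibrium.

98.625

Borealis's profit: π = (p_{Borealis} − 7)(137 − 3p_{Borealis} + 2p_{Alta}).
∂π/∂p_{Borealis} = 158 − 6p_{Borealis} + 2p_{Alta} = 0 ⇒ p_{Borealis} = 79/3 + (1/3)p_{Alta}.
Similarly p_{Alta} = 82/3 + (1/3)p_{Borealis}.
Plugging p_{Alta} into Borealis's best response: p_{Borealis} = 79/3 + (1/3)(82/3 + (1/3)p_{Borealis}) ⇒ (8/9)p_{Borealis} = 319/9, so p_{Borealis} = 39.875.
Then p_{Alta} = 82/3 + (1/3)·39.875 = 40.625.
q_{Borealis} = 137 − 3·39.875 + 2·40.625 = 98.625.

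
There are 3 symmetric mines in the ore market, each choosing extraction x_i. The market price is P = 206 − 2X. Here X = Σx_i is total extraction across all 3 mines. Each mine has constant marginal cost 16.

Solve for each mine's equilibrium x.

A representative mine's profit is π_i = x_i(206 − 2X) − 16x_i, with X = x_i + Σ_{j≠i} x_j.
First-order condition: 190 − 4x_i − 2Σ_{j≠i} x_j = 0.
In a symmetric equilibrium every mine chooses the same x, so Σ_{j≠i} x_j = 2x. The condition becomes 190 − 8x = 0, giving x = 190/8 = 23.75.

23.75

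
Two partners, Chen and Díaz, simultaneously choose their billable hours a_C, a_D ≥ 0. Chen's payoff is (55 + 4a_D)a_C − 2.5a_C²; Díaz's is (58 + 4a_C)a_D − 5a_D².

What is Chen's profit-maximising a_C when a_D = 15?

Expanding Chen's payoff: 55a_C + 4a_Da_C − 2.5a_C².
∂π/∂a_C = 55 + 4a_D − 5a_C = 0, so a_C = 11 + 0.8a_D.
At a_D = 15: a_C = 11 + 0.8·15 = 23.

23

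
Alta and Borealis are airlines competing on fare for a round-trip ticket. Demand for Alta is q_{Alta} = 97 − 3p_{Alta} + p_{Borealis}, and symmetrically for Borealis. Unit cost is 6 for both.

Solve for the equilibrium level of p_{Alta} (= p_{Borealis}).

Alta's profit: π = (p_{Alta} − 6)(97 − 3p_{Alta} + p_{Borealis}).
∂π/∂p_{Alta} = 115 − 6p_{Alta} + p_{Borealis} = 0 ⇒ p_{Alta} = 115/6 + (1/6)p_{Borealis}.
Setting p_{Alta} = p_{Borealis} in the reaction function: p_{Alta} = 115/6 + (1/6)p_{Alta}, so p_{Alta} = (115/6) / (5/6) = 23.

23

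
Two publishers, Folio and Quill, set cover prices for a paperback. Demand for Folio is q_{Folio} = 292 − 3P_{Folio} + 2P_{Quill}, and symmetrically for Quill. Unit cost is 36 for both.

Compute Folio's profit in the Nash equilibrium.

12288

Folio's profit: π = (P_{Folio} − 36)(292 − 3P_{Folio} + 2P_{Quill}).
∂π/∂P_{Folio} = 400 − 6P_{Folio} + 2P_{Quill} = 0 ⇒ P_{Folio} = 200/3 + (1/3)P_{Quill}.
The game is symmetric, so in equilibrium P_{Quill} = P_{Folio}: the reaction function gives (2/3)P_{Folio} = 200/3, hence P_{Folio} = 100.
q_{Folio} = 292 − 3·100 + 2·100 = 192.
Profit = (100 − 36)·192 = 12288.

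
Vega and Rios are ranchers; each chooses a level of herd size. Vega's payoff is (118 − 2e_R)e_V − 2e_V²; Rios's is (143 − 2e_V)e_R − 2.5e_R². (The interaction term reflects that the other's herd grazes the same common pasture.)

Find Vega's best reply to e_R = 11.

24

Expanding Vega's payoff: 118e_V − 2e_Re_V − 2e_V².
∂π/∂e_V = 118 − 2e_R − 4e_V = 0, so e_V = 29.5 − 0.5e_R.
At e_R = 11: e_V = 29.5 − 0.5·11 = 24.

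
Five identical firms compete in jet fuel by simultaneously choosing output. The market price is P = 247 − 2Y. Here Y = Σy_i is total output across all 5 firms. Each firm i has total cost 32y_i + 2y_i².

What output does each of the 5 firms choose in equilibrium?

A representative firm's profit is π_i = y_i(247 − 2Y) − 32y_i − 2y_i², with Y = y_i + Σ_{j≠i} y_j.
First-order condition: 215 − 8y_i − 2Σ_{j≠i} y_j = 0.
With identical firms, set every y_j = y: then 215 − 8y − 8y = 0, i.e. y = 215/16 = 13.4375.

13.4375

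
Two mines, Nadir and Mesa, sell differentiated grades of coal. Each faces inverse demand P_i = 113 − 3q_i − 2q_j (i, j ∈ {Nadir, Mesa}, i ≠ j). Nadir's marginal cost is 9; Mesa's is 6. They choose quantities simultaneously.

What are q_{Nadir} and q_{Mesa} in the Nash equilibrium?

Mine Nadir's profit: π = q_{Nadir}(113 − 3q_{Nadir} − 2q_{Mesa}) − 9q_{Nadir}.
∂π/∂q_{Nadir} = 104 − 6q_{Nadir} − 2q_{Mesa} = 0 ⇒ q_{Nadir} = 52/3 − (1/3)q_{Mesa}.
Similarly q_{Mesa} = 107/6 − (1/3)q_{Nadir}.
Plugging q_{Mesa} into Nadir's best response: q_{Nadir} = 52/3 − (1/3)(107/6 − (1/3)q_{Nadir}) ⇒ (8/9)q_{Nadir} = 205/18, so q_{Nadir} = 12.8125.
Then q_{Mesa} = 107/6 − (1/3)·12.8125 = 13.5625.

12.8125, 13.5625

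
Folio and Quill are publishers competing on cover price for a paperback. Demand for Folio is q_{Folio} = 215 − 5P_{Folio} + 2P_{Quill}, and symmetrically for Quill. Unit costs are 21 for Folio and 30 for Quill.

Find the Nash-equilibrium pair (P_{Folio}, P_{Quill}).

40.9375, 44.6875

Folio's profit: π = (P_{Folio} − 21)(215 − 5P_{Folio} + 2P_{Quill}).
∂π/∂P_{Folio} = 320 − 10P_{Folio} + 2P_{Quill} = 0 ⇒ P_{Folio} = 32 + 0.2P_{Quill}.
Similarly P_{Quill} = 36.5 + 0.2P_{Folio}.
Solving the two reaction functions simultaneously: (1 − (0.2)(0.2))P_{Folio} = 32 + 0.2·36.5, so 0.96P_{Folio} = 39.3 and P_{Folio} = 40.9375.
Then P_{Quill} = 36.5 + 0.2·40.9375 = 44.6875.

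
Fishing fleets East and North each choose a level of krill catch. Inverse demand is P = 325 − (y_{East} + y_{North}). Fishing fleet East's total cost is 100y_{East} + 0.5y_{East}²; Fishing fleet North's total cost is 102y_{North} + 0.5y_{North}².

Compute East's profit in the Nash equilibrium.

4788.375

Fishing fleet East's profit: π = y_{East}(325 − (y_{East} + y_{North})) − 100y_{East} − 0.5y_{East}².
∂π/∂y_{East} = 225 − 3y_{East} − y_{North} = 0, so y_{East} = 75 − (1/3)y_{North}.
By the same steps for North: y_{North} = 223/3 − (1/3)y_{East}.
Substituting the second reaction function into the first: y_{East} = 75 − (1/3)(223/3 − (1/3)y_{East}), which gives (8/9)y_{East} = 452/9 ⇒ y_{East} = 56.5.
Then y_{North} = 223/3 − (1/3)·56.5 = 55.5.
Price P = 325 − 112 = 213.
East's profit: (213 − 100)·56.5 − 0.5(56.5)² = 4788.375.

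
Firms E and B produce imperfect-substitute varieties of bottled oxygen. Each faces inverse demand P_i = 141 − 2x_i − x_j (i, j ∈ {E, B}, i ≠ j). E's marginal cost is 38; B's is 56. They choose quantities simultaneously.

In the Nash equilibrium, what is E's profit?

950.48

Firm E's profit: π = x_E(141 − 2x_E − x_B) − 38x_E.
∂π/∂x_E = 103 − 4x_E − x_B = 0 ⇒ x_E = 25.75 − 0.25x_B.
Similarly x_B = 21.25 − 0.25x_E.
Substituting the second reaction function into the first: x_E = 25.75 − 0.25(21.25 − 0.25x_E), which gives 0.9375x_E = 20.4375 ⇒ x_E = 21.8.
Then x_B = 21.25 − 0.25·21.8 = 15.8.
P_E = 141 − 2·21.8 − 15.8 = 81.6.
Profit = (81.6 − 38)·21.8 = 950.48.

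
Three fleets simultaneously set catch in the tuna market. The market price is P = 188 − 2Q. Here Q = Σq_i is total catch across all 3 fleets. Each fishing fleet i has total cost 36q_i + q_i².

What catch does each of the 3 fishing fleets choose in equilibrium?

A representative fishing fleet's profit is π_i = q_i(188 − 2Q) − 36q_i − q_i², with Q = q_i + Σ_{j≠i} q_j.
First-order condition: 152 − 6q_i − 2Σ_{j≠i} q_j = 0.
With identical fishing fleets, set every q_j = q: then 152 − 6q − 4q = 0, i.e. q = 152/10 = 15.2.

15.2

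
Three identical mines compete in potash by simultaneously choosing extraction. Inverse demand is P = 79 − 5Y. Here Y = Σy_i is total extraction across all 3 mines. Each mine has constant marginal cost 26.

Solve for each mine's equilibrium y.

A representative mine's profit is π_i = y_i(79 − 5Y) − 26y_i, with Y = y_i + Σ_{j≠i} y_j.
First-order condition: 53 − 10y_i − 5Σ_{j≠i} y_j = 0.
In a symmetric equilibrium every mine chooses the same y, so Σ_{j≠i} y_j = 2y. The condition becomes 53 − 20y = 0, giving y = 53/20 = 2.65.

2.65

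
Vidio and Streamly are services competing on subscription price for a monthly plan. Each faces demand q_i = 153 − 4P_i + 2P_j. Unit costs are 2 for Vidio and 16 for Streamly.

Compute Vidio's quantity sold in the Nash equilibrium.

Vidio's profit: π = (P_{Vidio} − 2)(153 − 4P_{Vidio} + 2P_{Streamly}).
∂π/∂P_{Vidio} = 161 − 8P_{Vidio} + 2P_{Streamly} = 0 ⇒ P_{Vidio} = 20.125 + 0.25P_{Streamly}.
Similarly P_{Streamly} = 27.125 + 0.25P_{Vidio}.
Substituting the second reaction function into the first: P_{Vidio} = 20.125 + 0.25(27.125 + 0.25P_{Vidio}), which gives 0.9375P_{Vidio} = 861/32 ⇒ P_{Vidio} = 28.7.
Then P_{Streamly} = 27.125 + 0.25·28.7 = 34.3.
q_{Vidio} = 153 − 4·28.7 + 2·34.3 = 106.8.

106.8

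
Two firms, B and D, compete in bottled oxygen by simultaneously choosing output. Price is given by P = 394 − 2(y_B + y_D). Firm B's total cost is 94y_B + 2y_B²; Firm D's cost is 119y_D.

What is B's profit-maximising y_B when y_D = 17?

33.25

Firm B's profit: π = y_B(394 − 2(y_B + y_D)) − 94y_B − 2y_B².
∂π/∂y_B = 300 − 8y_B − 2y_D = 0, so y_B = 37.5 − 0.25y_D.
At y_D = 17: y_B = 37.5 − 0.25·17 = 33.25.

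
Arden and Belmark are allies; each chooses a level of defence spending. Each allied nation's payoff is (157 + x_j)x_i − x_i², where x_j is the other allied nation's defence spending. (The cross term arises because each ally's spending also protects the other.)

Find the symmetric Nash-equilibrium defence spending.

Arden's payoff is (157 + x_B)x_A − x_A².
∂π/∂x_A = 157 + x_B − 2x_A = 0, so x_A = 78.5 + 0.5x_B.
The game is symmetric, so in equilibrium x_B = x_A: the reaction function gives 0.5x_A = 78.5, hence x_A = 157.

157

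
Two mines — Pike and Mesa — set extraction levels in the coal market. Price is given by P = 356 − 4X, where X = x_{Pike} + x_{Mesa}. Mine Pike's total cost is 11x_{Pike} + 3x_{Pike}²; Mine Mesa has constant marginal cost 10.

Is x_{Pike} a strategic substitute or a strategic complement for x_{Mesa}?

Mine Pike's profit: π = x_{Pike}(356 − 4(x_{Pike} + x_{Mesa})) − 11x_{Pike} − 3x_{Pike}².
∂π/∂x_{Pike} = 345 − 14x_{Pike} − 4x_{Mesa} = 0, so x_{Pike} = 345/14 − (2/7)x_{Mesa}.
The best-response slope dx_{Pike}/dx_{Mesa} = −2/7 < 0: the reaction function is downward-sloping, so the choices are strategic substitutes.

strategic substitutes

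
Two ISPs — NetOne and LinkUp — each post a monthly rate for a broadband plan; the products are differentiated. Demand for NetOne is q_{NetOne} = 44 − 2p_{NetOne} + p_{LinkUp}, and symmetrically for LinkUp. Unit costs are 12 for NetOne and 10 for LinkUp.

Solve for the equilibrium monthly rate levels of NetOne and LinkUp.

NetOne's profit: π = (p_{NetOne} − 12)(44 − 2p_{NetOne} + p_{LinkUp}).
∂π/∂p_{NetOne} = 68 − 4p_{NetOne} + p_{LinkUp} = 0 ⇒ p_{NetOne} = 17 + 0.25p_{LinkUp}.
Similarly p_{LinkUp} = 16 + 0.25p_{NetOne}.
Solving the two reaction functions simultaneously: (1 − (0.25)(0.25))p_{NetOne} = 17 + 0.25·16, so 0.9375p_{NetOne} = 21 and p_{NetOne} = 22.4.
Then p_{LinkUp} = 16 + 0.25·22.4 = 21.6.

22.4, 21.6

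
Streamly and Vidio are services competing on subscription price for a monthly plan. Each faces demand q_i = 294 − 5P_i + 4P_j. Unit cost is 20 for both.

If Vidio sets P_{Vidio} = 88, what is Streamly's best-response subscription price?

74.6

Streamly's profit: π = (P_{Streamly} − 20)(294 − 5P_{Streamly} + 4P_{Vidio}).
∂π/∂P_{Streamly} = 394 − 10P_{Streamly} + 4P_{Vidio} = 0 ⇒ P_{Streamly} = 39.4 + 0.4P_{Vidio}.
At P_{Vidio} = 88: P_{Streamly} = 39.4 + 0.4·88 = 74.6.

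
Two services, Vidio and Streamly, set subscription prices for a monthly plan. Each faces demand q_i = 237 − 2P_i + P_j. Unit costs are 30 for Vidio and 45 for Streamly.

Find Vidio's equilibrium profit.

Vidio's profit: π = (P_{Vidio} − 30)(237 − 2P_{Vidio} + P_{Streamly}).
∂π/∂P_{Vidio} = 297 − 4P_{Vidio} + P_{Streamly} = 0 ⇒ P_{Vidio} = 74.25 + 0.25P_{Streamly}.
Similarly P_{Streamly} = 81.75 + 0.25P_{Vidio}.
Solving the two reaction functions simultaneously: (1 − (0.25)(0.25))P_{Vidio} = 74.25 + 0.25·81.75, so 0.9375P_{Vidio} = 94.6875 and P_{Vidio} = 101.
Then P_{Streamly} = 81.75 + 0.25·101 = 107.
q_{Vidio} = 237 − 2·101 + 107 = 142.
Profit = (101 − 30)·142 = 10082.

10082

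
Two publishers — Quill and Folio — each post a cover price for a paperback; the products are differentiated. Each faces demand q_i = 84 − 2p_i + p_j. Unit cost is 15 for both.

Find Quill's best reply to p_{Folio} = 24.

Quill's profit: π = (p_{Quill} − 15)(84 − 2p_{Quill} + p_{Folio}).
∂π/∂p_{Quill} = 114 − 4p_{Quill} + p_{Folio} = 0 ⇒ p_{Quill} = 28.5 + 0.25p_{Folio}.
At p_{Folio} = 24: p_{Quill} = 28.5 + 0.25·24 = 34.5.

34.5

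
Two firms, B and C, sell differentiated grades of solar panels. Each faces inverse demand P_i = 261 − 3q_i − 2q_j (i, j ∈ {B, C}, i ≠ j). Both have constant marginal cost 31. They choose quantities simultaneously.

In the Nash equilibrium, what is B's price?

Firm B's profit: π = q_B(261 − 3q_B − 2q_C) − 31q_B.
∂π/∂q_B = 230 − 6q_B − 2q_C = 0 ⇒ q_B = 115/3 − (1/3)q_C.
The game is symmetric, so in equilibrium q_C = q_B: the reaction function gives (4/3)q_B = 115/3, hence q_B = 28.75.
P_B = 261 − 3·28.75 − 2·28.75 = 117.25.

117.25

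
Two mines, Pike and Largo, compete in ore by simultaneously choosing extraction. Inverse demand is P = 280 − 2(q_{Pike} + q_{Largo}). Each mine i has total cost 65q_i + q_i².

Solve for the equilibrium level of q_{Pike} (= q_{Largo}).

26.875

Mine Pike's profit: π = q_{Pike}(280 − 2(q_{Pike} + q_{Largo})) − 65q_{Pike} − q_{Pike}².
∂π/∂q_{Pike} = 215 − 6q_{Pike} − 2q_{Largo} = 0, so q_{Pike} = 215/6 − (1/3)q_{Largo}.
Setting q_{Pike} = q_{Largo} in the reaction function: q_{Pike} = 215/6 − (1/3)q_{Pike}, so q_{Pike} = (215/6) / (4/3) = 26.875.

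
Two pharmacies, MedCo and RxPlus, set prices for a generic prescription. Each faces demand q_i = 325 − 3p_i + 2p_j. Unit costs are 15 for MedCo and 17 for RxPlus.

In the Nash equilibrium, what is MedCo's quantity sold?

233.625

MedCo's profit: π = (p_{MedCo} − 15)(325 − 3p_{MedCo} + 2p_{RxPlus}).
∂π/∂p_{MedCo} = 370 − 6p_{MedCo} + 2p_{RxPlus} = 0 ⇒ p_{MedCo} = 185/3 + (1/3)p_{RxPlus}.
Similarly p_{RxPlus} = 188/3 + (1/3)p_{MedCo}.
Plugging p_{RxPlus} into MedCo's best response: p_{MedCo} = 185/3 + (1/3)(188/3 + (1/3)p_{MedCo}) ⇒ (8/9)p_{MedCo} = 743/9, so p_{MedCo} = 92.875.
Then p_{RxPlus} = 188/3 + (1/3)·92.875 = 93.625.
q_{MedCo} = 325 − 3·92.875 + 2·93.625 = 233.625.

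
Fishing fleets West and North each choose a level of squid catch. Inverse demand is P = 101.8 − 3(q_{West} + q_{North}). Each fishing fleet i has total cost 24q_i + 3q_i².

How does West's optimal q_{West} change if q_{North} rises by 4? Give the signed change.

-1

Fishing fleet West's profit: π = q_{West}(101.8 − 3(q_{West} + q_{North})) − 24q_{West} − 3q_{West}².
∂π/∂q_{West} = 77.8 − 12q_{West} − 3q_{North} = 0, so q_{West} = 389/60 − 0.25q_{North}.
The reaction-function slope is −0.25, so a 4-unit rise in q_{North} moves q_{West} by −0.25 × 4 = −1. West's best response falls — the actions are strategic substitutes.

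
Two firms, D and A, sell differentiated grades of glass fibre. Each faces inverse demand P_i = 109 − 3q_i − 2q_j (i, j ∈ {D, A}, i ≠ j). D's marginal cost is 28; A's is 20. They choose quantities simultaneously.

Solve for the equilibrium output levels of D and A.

Firm D's profit: π = q_D(109 − 3q_D − 2q_A) − 28q_D.
∂π/∂q_D = 81 − 6q_D − 2q_A = 0 ⇒ q_D = 13.5 − (1/3)q_A.
Similarly q_A = 89/6 − (1/3)q_D.
Substituting the second reaction function into the first: q_D = 13.5 − (1/3)(89/6 − (1/3)q_D), which gives (8/9)q_D = 77/9 ⇒ q_D = 9.625.
Then q_A = 89/6 − (1/3)·9.625 = 11.625.

9.625, 11.625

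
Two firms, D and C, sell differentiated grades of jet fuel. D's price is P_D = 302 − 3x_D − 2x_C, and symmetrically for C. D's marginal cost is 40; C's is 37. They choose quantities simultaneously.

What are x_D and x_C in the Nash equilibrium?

Firm D's profit: π = x_D(302 − 3x_D − 2x_C) − 40x_D.
∂π/∂x_D = 262 − 6x_D − 2x_C = 0 ⇒ x_D = 131/3 − (1/3)x_C.
Similarly x_C = 265/6 − (1/3)x_D.
Solving the two reaction functions simultaneously: (1 − (−1/3)(−1/3))x_D = 131/3 − (1/3)·(265/6), so (8/9)x_D = 521/18 and x_D = 32.5625.
Then x_C = 265/6 − (1/3)·32.5625 = 33.3125.

32.5625, 33.3125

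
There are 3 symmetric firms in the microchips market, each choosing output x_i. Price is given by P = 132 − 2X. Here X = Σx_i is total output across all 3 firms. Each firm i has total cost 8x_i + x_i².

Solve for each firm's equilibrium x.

12.4

A representative firm's profit is π_i = x_i(132 − 2X) − 8x_i − x_i², with X = x_i + Σ_{j≠i} x_j.
First-order condition: 124 − 6x_i − 2Σ_{j≠i} x_j = 0.
In a symmetric equilibrium every firm chooses the same x, so Σ_{j≠i} x_j = 2x. The condition becomes 124 − 10x = 0, giving x = 124/10 = 12.4.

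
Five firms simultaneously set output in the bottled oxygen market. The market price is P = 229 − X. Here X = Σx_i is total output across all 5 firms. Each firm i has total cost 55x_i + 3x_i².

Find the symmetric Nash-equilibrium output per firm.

14.5

A representative firm's profit is π_i = x_i(229 − X) − 55x_i − 3x_i², with X = x_i + Σ_{j≠i} x_j.
First-order condition: 174 − 8x_i − Σ_{j≠i} x_j = 0.
In a symmetric equilibrium every firm chooses the same x, so Σ_{j≠i} x_j = 4x. The condition becomes 174 − 12x = 0, giving x = 174/12 = 14.5.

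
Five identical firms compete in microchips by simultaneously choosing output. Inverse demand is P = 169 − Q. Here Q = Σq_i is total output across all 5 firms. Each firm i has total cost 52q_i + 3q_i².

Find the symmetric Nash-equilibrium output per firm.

9.75

A representative firm's profit is π_i = q_i(169 − Q) − 52q_i − 3q_i², with Q = q_i + Σ_{j≠i} q_j.
First-order condition: 117 − 8q_i − Σ_{j≠i} q_j = 0.
Imposing symmetry (q_j = q for all j) turns Σ_{j≠i} q_j into 4q, so 117 = 12q and q = 9.75.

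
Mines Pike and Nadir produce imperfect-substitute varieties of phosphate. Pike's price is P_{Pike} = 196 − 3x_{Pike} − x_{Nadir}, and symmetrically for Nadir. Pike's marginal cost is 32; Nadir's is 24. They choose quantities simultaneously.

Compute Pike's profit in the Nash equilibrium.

1614.72

Mine Pike's profit: π = x_{Pike}(196 − 3x_{Pike} − x_{Nadir}) − 32x_{Pike}.
∂π/∂x_{Pike} = 164 − 6x_{Pike} − x_{Nadir} = 0 ⇒ x_{Pike} = 82/3 − (1/6)x_{Nadir}.
Similarly x_{Nadir} = 86/3 − (1/6)x_{Pike}.
Substituting the second reaction function into the first: x_{Pike} = 82/3 − (1/6)(86/3 − (1/6)x_{Pike}), which gives (35/36)x_{Pike} = 203/9 ⇒ x_{Pike} = 23.2.
Then x_{Nadir} = 86/3 − (1/6)·23.2 = 24.8.
P_{Pike} = 196 − 3·23.2 − 24.8 = 101.6.
Profit = (101.6 − 32)·23.2 = 1614.72.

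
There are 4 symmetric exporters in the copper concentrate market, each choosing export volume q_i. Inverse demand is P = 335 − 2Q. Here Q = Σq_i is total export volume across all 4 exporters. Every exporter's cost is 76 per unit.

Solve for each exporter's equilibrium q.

25.9

A representative exporter's profit is π_i = q_i(335 − 2Q) − 76q_i, with Q = q_i + Σ_{j≠i} q_j.
First-order condition: 259 − 4q_i − 2Σ_{j≠i} q_j = 0.
In a symmetric equilibrium every exporter chooses the same q, so Σ_{j≠i} q_j = 3q. The condition becomes 259 − 10q = 0, giving q = 259/10 = 25.9.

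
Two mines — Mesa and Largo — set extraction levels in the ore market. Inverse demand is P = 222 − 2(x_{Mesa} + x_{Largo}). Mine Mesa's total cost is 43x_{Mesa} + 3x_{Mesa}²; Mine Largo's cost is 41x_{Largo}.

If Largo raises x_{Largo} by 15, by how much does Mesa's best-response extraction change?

-3

Mine Mesa's profit: π = x_{Mesa}(222 − 2(x_{Mesa} + x_{Largo})) − 43x_{Mesa} − 3x_{Mesa}².
∂π/∂x_{Mesa} = 179 − 10x_{Mesa} − 2x_{Largo} = 0, so x_{Mesa} = 17.9 − 0.2x_{Largo}.
The reaction-function slope is −0.2, so a 15-unit rise in x_{Largo} moves x_{Mesa} by −0.2 × 15 = −3. Mesa's best response falls — the actions are strategic substitutes.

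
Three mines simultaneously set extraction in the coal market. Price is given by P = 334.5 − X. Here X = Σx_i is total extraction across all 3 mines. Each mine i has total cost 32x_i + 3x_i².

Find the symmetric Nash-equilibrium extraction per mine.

30.25

A representative mine's profit is π_i = x_i(334.5 − X) − 32x_i − 3x_i², with X = x_i + Σ_{j≠i} x_j.
First-order condition: 302.5 − 8x_i − Σ_{j≠i} x_j = 0.
With identical mines, set every x_j = x: then 302.5 − 8x − 2x = 0, i.e. x = 302.5/10 = 30.25.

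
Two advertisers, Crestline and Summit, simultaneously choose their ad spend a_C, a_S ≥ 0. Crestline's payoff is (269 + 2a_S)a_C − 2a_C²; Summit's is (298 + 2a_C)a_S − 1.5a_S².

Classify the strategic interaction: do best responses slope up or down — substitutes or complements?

Expanding Crestline's payoff: 269a_C + 2a_Sa_C − 2a_C².
∂π/∂a_C = 269 + 2a_S − 4a_C = 0, so a_C = 67.25 + 0.5a_S.
The best-response slope da_C/da_S = 0.5 > 0: the reaction function is upward-sloping, so the choices are strategic complements.

strategic complements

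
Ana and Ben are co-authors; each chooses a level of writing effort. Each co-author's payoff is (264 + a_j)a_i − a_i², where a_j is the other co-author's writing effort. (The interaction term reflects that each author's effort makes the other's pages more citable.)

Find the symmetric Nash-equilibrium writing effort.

Ana's payoff is (264 + a_B)a_A − a_A².
∂π/∂a_A = 264 + a_B − 2a_A = 0, so a_A = 132 + 0.5a_B.
The game is symmetric, so in equilibrium a_B = a_A: the reaction function gives 0.5a_A = 132, hence a_A = 264.

264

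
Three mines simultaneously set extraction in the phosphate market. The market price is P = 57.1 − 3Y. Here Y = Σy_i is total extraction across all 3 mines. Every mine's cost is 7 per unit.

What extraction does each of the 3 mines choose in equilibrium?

4.175

A representative mine's profit is π_i = y_i(57.1 − 3Y) − 7y_i, with Y = y_i + Σ_{j≠i} y_j.
First-order condition: 50.1 − 6y_i − 3Σ_{j≠i} y_j = 0.
With identical mines, set every y_j = y: then 50.1 − 6y − 6y = 0, i.e. y = 50.1/12 = 4.175.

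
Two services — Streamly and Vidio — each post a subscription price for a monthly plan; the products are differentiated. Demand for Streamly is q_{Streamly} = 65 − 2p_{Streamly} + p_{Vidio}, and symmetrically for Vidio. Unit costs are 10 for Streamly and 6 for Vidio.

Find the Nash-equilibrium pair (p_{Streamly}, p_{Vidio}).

Streamly's profit: π = (p_{Streamly} − 10)(65 − 2p_{Streamly} + p_{Vidio}).
∂π/∂p_{Streamly} = 85 − 4p_{Streamly} + p_{Vidio} = 0 ⇒ p_{Streamly} = 21.25 + 0.25p_{Vidio}.
Similarly p_{Vidio} = 19.25 + 0.25p_{Streamly}.
Substituting the second reaction function into the first: p_{Streamly} = 21.25 + 0.25(19.25 + 0.25p_{Streamly}), which gives 0.9375p_{Streamly} = 26.0625 ⇒ p_{Streamly} = 27.8.
Then p_{Vidio} = 19.25 + 0.25·27.8 = 26.2.

27.8, 26.2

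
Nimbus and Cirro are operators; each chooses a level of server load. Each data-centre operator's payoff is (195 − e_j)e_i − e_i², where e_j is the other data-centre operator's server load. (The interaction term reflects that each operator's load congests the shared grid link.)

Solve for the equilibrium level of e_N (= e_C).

65

Nimbus's payoff is (195 − e_C)e_N − e_N².
∂π/∂e_N = 195 − e_C − 2e_N = 0, so e_N = 97.5 − 0.5e_C.
The game is symmetric, so in equilibrium e_C = e_N: the reaction function gives 1.5e_N = 97.5, hence e_N = 65.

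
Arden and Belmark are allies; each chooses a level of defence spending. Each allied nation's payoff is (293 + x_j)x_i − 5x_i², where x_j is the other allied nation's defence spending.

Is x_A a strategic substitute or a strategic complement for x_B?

strategic complements

Arden's payoff is (293 + x_B)x_A − 5x_A².
∂π/∂x_A = 293 + x_B − 10x_A = 0, so x_A = 29.3 + 0.1x_B.
The best-response slope dx_A/dx_B = 0.1 > 0: the reaction function is upward-sloping, so the choices are strategic complements.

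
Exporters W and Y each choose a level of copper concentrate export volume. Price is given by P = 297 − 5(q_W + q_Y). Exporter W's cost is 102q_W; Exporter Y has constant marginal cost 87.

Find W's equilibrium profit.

Exporter W's profit: π = q_W(297 − 5(q_W + q_Y)) − 102q_W.
∂π/∂q_W = 195 − 10q_W − 5q_Y = 0, so q_W = 19.5 − 0.5q_Y.
By the same steps for Y: q_Y = 21 − 0.5q_W.
Substituting the second reaction function into the first: q_W = 19.5 − 0.5(21 − 0.5q_W), which gives 0.75q_W = 9 ⇒ q_W = 12.
Then q_Y = 21 − 0.5·12 = 15.
Price P = 297 − 5·27 = 162.
W's profit: (162 − 102)·12 = 720.

720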